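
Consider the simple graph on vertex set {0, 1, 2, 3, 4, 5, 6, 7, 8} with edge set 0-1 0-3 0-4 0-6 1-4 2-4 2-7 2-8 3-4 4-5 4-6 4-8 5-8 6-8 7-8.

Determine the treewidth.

A width-2 tree decomposition is:
Bags: B1 = {0, 4, 6}  B2 = {4, 6, 8}  B3 = {4, 5, 8}  B4 = {0, 1, 4}  B5 = {2, 4, 8}  B6 = {2, 7, 8}  B7 = {0, 3, 4}
Tree: B1–B2, B2–B3, B1–B4, B3–B5, B5–B6, B4–B7
Every bag has size at most 3, so the width is 3 − 1 = 2 and tw(G) ≤ 2. Conversely, {0, 1, 4} is a clique of size 3, and the vertices of any clique must share a bag in every tree decomposition; so some bag has ≥ 3 vertices and tw(G) ≥ 2. Therefore the treewidth is 2.

2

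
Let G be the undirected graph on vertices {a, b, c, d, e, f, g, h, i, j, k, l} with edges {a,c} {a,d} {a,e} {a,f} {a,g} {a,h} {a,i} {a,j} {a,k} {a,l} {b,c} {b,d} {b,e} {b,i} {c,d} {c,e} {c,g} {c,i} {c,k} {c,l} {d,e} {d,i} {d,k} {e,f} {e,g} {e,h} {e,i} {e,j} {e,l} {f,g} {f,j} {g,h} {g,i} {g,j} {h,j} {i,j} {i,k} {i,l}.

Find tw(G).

A width-4 tree decomposition is:
Bags: B1 = {a, e, g, i, j}  B2 = {a, c, e, g, i}  B3 = {a, c, d, e, i}  B4 = {a, e, g, h, j}  B5 = {a, e, f, g, j}  B6 = {a, c, d, i, k}  B7 = {b, c, d, e, i}  B8 = {a, c, e, i, l}
Tree: B1–B2, B2–B3, B1–B4, B4–B5, B3–B6, B3–B7, B3–B8
Each bag holds 5 vertices, so the decomposition has width 4, which upper-bounds the treewidth. On the other hand G contains the 5-clique {a, c, d, e, i}. A clique must lie in a single bag of any decomposition, so no decomposition can have width below 4. Hence tw(G) = 4 exactly.

4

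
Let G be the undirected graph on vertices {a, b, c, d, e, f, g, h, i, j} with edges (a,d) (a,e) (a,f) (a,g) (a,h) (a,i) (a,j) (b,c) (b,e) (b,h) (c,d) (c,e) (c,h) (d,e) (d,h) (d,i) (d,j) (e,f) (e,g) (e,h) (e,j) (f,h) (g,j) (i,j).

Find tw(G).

3

A width-3 tree decomposition is:
Bags: B1 = {c, d, e, h}  B2 = {a, d, e, h}  B3 = {a, e, f, h}  B4 = {b, c, e, h}  B5 = {a, d, e, j}  B6 = {a, d, i, j}  B7 = {a, e, g, j}
Tree: B1–B2, B2–B3, B1–B4, B2–B5, B5–B6, B5–B7
The largest bag has 4 vertices, giving width 3; this decomposition certifies tw(G) ≤ 3. For the lower bound, the 4 vertices {a, e, g, j} are pairwise adjacent, and any tree decomposition puts a clique entirely inside one bag — forcing width ≥ 3. Hence tw(G) = 3 exactly.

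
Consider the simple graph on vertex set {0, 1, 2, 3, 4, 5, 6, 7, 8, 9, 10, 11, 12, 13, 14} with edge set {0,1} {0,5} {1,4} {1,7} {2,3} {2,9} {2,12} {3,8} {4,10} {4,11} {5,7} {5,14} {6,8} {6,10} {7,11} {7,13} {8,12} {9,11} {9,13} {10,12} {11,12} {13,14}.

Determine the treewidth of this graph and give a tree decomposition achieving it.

Every bag has size at most 4, so the width is 4 − 1 = 3 and tw(G) ≤ 3. For the lower bound: the 4 vertex sets {0,5,14}, {13}, {7}, {1,4,9,11} are disjoint, each induces a connected subgraph, and every pair is joined by at least one edge of G. Contracting each set to a single vertex therefore yields K_{4} as a minor, and since treewidth is minor-monotone, tw(G) ≥ tw(K_{4}) = 3. Combining the bounds, tw(G) = 3.

Treewidth 3.
Bags: B1 = {0, 5, 13, 14}  B2 = {0, 5, 7, 13}  B3 = {0, 1, 7, 13}  B4 = {1, 7, 9, 13}  B5 = {1, 7, 9, 11}  B6 = {1, 4, 9, 11}  B7 = {2, 4, 9, 11}  B8 = {2, 4, 11, 12}  B9 = {2, 4, 10, 12}  B10 = {2, 3, 10, 12}  B11 = {3, 8, 10, 12}  B12 = {3, 6, 8, 10}
Tree: B1–B2, B2–B3, B3–B4, B4–B5, B5–B6, B6–B7, B7–B8, B8–B9, B9–B10, B10–B11, B11–B12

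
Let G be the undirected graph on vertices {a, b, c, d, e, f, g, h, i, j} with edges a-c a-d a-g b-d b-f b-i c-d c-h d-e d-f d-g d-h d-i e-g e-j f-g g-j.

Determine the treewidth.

A width-2 tree decomposition is:
Bags: B1 = {a, d, g}  B2 = {a, c, d}  B3 = {c, d, h}  B4 = {d, f, g}  B5 = {b, d, f}  B6 = {d, e, g}  B7 = {e, g, j}  B8 = {b, d, i}
Tree: B1–B2, B2–B3, B1–B4, B4–B5, B1–B6, B6–B7, B5–B8
The largest bag has 3 vertices, giving width 2; this decomposition certifies tw(G) ≤ 2. For the lower bound, the 3 vertices {d, e, g} are pairwise adjacent, and any tree decomposition puts a clique entirely inside one bag — forcing width ≥ 2. Hence tw(G) = 2 exactly.

2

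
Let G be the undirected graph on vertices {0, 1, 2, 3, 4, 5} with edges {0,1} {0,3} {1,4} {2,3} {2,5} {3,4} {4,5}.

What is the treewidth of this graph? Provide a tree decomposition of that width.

Each bag holds 3 vertices, so the decomposition has width 2, which upper-bounds the treewidth. The edges 5–2–3–4–5 form a cycle, so G is not a tree and its treewidth is at least 2. Hence tw(G) = 2 exactly.

Treewidth 2.
One optimal decomposition is:
Bags: B1 = {2, 4, 5}  B2 = {2, 3, 4}  B3 = {1, 3, 4}  B4 = {0, 1, 3}
Tree: B1–B2, B2–B3, B3–B4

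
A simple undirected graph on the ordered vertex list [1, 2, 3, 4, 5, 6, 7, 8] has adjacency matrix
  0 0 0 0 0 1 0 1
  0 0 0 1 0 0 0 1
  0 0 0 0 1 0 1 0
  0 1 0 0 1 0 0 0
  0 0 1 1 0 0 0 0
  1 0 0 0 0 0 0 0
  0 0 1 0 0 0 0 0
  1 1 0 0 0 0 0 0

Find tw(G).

A width-1 tree decomposition is:
Bags: B1 = {1, 6}  B2 = {1, 8}  B3 = {2, 8}  B4 = {2, 4}  B5 = {4, 5}  B6 = {3, 5}  B7 = {3, 7}
Tree: B1–B2, B2–B3, B3–B4, B4–B5, B5–B6, B6–B7
Each bag holds 2 vertices, so the decomposition has width 1, which upper-bounds the treewidth. Since G has at least one edge (e.g. 6–1), it is not an edgeless graph, so tw(G) ≥ 1. The upper and lower bounds meet at 1, so that is the treewidth.

1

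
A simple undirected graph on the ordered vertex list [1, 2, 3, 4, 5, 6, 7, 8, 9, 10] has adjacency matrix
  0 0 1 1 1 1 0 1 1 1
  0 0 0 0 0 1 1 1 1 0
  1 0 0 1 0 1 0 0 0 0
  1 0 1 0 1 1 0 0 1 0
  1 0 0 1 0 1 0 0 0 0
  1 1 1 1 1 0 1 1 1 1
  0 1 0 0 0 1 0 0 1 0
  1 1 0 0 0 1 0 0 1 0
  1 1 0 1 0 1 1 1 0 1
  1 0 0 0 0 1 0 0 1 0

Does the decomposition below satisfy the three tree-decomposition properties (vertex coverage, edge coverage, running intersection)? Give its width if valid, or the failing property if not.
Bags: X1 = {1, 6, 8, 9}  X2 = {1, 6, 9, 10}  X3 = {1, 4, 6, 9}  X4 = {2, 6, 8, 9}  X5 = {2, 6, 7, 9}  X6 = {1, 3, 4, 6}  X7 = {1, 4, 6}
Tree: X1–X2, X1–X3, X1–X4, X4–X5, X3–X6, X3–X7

No — vertex 5 appears in no bag.

A tree decomposition must satisfy three properties: every vertex lies in some bag; for every edge, both endpoints lie together in some bag; and for every vertex, the bags containing it form a connected subtree. Here vertex 5 appears in no bag, so the decomposition is invalid.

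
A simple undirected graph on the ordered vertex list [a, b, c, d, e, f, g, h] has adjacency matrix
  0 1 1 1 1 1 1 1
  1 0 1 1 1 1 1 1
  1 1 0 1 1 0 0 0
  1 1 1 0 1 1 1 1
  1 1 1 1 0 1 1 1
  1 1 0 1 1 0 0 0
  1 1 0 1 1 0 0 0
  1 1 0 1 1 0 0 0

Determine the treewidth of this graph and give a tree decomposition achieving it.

The largest bag has 5 vertices, giving width 4; this decomposition certifies tw(G) ≤ 4. For the lower bound, the 5 vertices {a, b, d, e, g} are pairwise adjacent, and any tree decomposition puts a clique entirely inside one bag — forcing width ≥ 4. Combining the bounds, tw(G) = 4.

Treewidth 4.
Bags: B1 = {a, b, d, e, g}  B2 = {a, b, c, d, e}  B3 = {a, b, d, e, h}  B4 = {a, b, d, e, f}
Tree: B1–B2, B2–B3, B2–B4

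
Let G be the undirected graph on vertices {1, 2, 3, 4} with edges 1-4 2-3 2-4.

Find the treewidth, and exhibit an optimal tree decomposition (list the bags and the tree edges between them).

Treewidth 1.
One such decomposition:
Bags: B1 = {2, 4}  B2 = {2, 3}  B3 = {1, 4}
Tree: B1–B2, B1–B3

The largest bag has 2 vertices, giving width 1; this decomposition certifies tw(G) ≤ 1. G has an edge, so its treewidth is at least 1. The upper and lower bounds meet at 1, so that is the treewidth.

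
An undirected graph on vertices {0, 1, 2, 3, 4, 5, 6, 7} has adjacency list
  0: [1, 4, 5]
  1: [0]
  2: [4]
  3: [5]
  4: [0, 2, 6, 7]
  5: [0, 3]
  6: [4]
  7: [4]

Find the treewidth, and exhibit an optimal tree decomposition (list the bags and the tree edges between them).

Treewidth 1.
One optimal decomposition is:
Bags: B1 = {0, 5}  B2 = {0, 4}  B3 = {4, 6}  B4 = {3, 5}  B5 = {4, 7}  B6 = {0, 1}  B7 = {2, 4}
Tree: B1–B2, B2–B3, B1–B4, B2–B5, B1–B6, B3–B7

Every bag has size at most 2, so the width is 2 − 1 = 1 and tw(G) ≤ 1. Any graph with an edge has treewidth ≥ 1, and G has the edge 0–5. Combining the bounds, tw(G) = 1.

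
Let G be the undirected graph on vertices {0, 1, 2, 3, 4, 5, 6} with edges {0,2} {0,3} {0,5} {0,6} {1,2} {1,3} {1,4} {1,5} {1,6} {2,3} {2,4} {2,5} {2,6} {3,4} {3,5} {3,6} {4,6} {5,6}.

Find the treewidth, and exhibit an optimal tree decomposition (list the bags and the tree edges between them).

Treewidth 4.
One such decomposition:
Bags: B1 = {1, 2, 3, 5, 6}  B2 = {1, 2, 3, 4, 6}  B3 = {0, 2, 3, 5, 6}
Tree: B1–B2, B1–B3

Each bag holds 5 vertices, so the decomposition has width 4, which upper-bounds the treewidth. For the lower bound, the 5 vertices {0, 2, 3, 5, 6} are pairwise adjacent, and any tree decomposition puts a clique entirely inside one bag — forcing width ≥ 4. The upper and lower bounds meet at 4, so that is the treewidth.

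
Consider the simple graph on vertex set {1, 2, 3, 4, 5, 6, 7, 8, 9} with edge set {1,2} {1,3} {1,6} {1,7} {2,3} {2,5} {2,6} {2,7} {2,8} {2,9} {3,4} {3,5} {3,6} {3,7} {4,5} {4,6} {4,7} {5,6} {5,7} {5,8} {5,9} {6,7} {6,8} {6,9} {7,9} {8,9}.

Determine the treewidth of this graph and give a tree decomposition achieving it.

Each bag holds 5 vertices, so the decomposition has width 4, which upper-bounds the treewidth. For the lower bound, the 5 vertices {1, 2, 3, 6, 7} are pairwise adjacent, and any tree decomposition puts a clique entirely inside one bag — forcing width ≥ 4. Combining the bounds, tw(G) = 4.

Treewidth 4.
One optimal decomposition is:
Bags: B1 = {3, 4, 5, 6, 7}  B2 = {2, 3, 5, 6, 7}  B3 = {2, 5, 6, 7, 9}  B4 = {2, 5, 6, 8, 9}  B5 = {1, 2, 3, 6, 7}
Tree: B1–B2, B2–B3, B3–B4, B2–B5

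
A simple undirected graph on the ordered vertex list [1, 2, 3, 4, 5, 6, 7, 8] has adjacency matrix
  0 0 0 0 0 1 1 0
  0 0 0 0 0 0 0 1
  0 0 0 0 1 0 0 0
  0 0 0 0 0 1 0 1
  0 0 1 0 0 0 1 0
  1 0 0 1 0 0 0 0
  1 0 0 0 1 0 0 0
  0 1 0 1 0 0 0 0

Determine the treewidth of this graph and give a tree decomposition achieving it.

Every bag has size at most 2, so the width is 2 − 1 = 1 and tw(G) ≤ 1. Any graph with an edge has treewidth ≥ 1, and G has the edge 2–8. Therefore the treewidth is 1.

Treewidth 1.
Bags: B1 = {2, 8}  B2 = {4, 8}  B3 = {4, 6}  B4 = {1, 6}  B5 = {1, 7}  B6 = {5, 7}  B7 = {3, 5}
Tree: B1–B2, B2–B3, B3–B4, B4–B5, B5–B6, B6–B7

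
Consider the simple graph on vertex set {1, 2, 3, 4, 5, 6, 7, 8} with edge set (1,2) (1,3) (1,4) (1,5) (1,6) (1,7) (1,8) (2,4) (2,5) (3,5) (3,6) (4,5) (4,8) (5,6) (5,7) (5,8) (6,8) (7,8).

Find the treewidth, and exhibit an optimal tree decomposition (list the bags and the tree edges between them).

The largest bag has 4 vertices, giving width 3; this decomposition certifies tw(G) ≤ 3. For the lower bound, the 4 vertices {1, 4, 5, 8} are pairwise adjacent, and any tree decomposition puts a clique entirely inside one bag — forcing width ≥ 3. Hence tw(G) = 3 exactly.

Treewidth 3.
One such decomposition:
Bags: B1 = {1, 4, 5, 8}  B2 = {1, 2, 4, 5}  B3 = {1, 5, 7, 8}  B4 = {1, 5, 6, 8}  B5 = {1, 3, 5, 6}
Tree: B1–B2, B1–B3, B3–B4, B4–B5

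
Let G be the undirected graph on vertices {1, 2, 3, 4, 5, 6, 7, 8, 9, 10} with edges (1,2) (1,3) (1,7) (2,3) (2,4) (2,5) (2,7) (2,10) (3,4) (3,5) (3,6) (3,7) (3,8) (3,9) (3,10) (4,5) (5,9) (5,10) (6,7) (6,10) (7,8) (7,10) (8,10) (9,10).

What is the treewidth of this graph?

3

A width-3 tree decomposition is:
Bags: B1 = {1, 2, 3, 7}  B2 = {2, 3, 7, 10}  B3 = {3, 7, 8, 10}  B4 = {2, 3, 5, 10}  B5 = {3, 5, 9, 10}  B6 = {2, 3, 4, 5}  B7 = {3, 6, 7, 10}
Tree: B1–B2, B2–B3, B2–B4, B4–B5, B4–B6, B3–B7
Every bag has size at most 4, so the width is 4 − 1 = 3 and tw(G) ≤ 3. Conversely, {1, 2, 3, 7} is a clique of size 4, and the vertices of any clique must share a bag in every tree decomposition; so some bag has ≥ 4 vertices and tw(G) ≥ 3. Therefore the treewidth is 3.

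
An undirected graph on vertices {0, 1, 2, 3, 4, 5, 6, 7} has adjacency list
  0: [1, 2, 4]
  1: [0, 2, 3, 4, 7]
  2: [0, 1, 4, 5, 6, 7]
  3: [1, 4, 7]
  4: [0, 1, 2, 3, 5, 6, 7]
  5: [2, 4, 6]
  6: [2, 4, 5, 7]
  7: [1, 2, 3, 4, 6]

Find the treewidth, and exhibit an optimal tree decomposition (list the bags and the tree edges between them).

The largest bag has 4 vertices, giving width 3; this decomposition certifies tw(G) ≤ 3. For the lower bound, the 4 vertices {0, 1, 2, 4} are pairwise adjacent, and any tree decomposition puts a clique entirely inside one bag — forcing width ≥ 3. The upper and lower bounds meet at 3, so that is the treewidth.

Treewidth 3.
One such decomposition:
Bags: B1 = {2, 4, 6, 7}  B2 = {1, 2, 4, 7}  B3 = {0, 1, 2, 4}  B4 = {2, 4, 5, 6}  B5 = {1, 3, 4, 7}
Tree: B1–B2, B2–B3, B1–B4, B2–B5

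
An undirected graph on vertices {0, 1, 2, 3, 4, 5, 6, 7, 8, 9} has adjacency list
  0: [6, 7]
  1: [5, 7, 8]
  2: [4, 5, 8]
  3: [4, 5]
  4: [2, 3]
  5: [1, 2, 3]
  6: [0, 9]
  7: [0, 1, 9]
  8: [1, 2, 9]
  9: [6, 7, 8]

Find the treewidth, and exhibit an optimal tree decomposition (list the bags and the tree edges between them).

Treewidth 2.
One optimal decomposition is:
Bags: B1 = {3, 4, 5}  B2 = {2, 4, 5}  B3 = {1, 2, 5}  B4 = {1, 2, 8}  B5 = {1, 7, 8}  B6 = {7, 8, 9}  B7 = {0, 7, 9}  B8 = {0, 6, 9}
Tree: B1–B2, B2–B3, B3–B4, B4–B5, B5–B6, B6–B7, B7–B8

Each bag holds 3 vertices, so the decomposition has width 2, which upper-bounds the treewidth. The edges 3–4–2–5–3 form a cycle, so G is not a tree and its treewidth is at least 2. Hence tw(G) = 2 exactly.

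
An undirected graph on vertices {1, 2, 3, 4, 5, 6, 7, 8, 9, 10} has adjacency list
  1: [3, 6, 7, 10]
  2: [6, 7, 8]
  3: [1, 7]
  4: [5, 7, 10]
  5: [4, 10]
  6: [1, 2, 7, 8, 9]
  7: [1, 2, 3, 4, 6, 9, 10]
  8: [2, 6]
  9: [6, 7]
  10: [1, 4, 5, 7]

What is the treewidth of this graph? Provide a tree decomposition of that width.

Treewidth 2.
One such decomposition:
Bags: B1 = {1, 6, 7}  B2 = {6, 7, 9}  B3 = {2, 6, 7}  B4 = {2, 6, 8}  B5 = {1, 7, 10}  B6 = {4, 7, 10}  B7 = {4, 5, 10}  B8 = {1, 3, 7}
Tree: B1–B2, B2–B3, B3–B4, B1–B5, B5–B6, B6–B7, B5–B8

Every bag has size at most 3, so the width is 3 − 1 = 2 and tw(G) ≤ 2. For the lower bound, the 3 vertices {2, 6, 8} are pairwise adjacent, and any tree decomposition puts a clique entirely inside one bag — forcing width ≥ 2. Therefore the treewidth is 2.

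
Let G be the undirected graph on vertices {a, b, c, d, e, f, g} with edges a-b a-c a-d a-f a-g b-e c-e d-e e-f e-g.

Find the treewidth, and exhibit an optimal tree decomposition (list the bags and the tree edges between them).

Treewidth 2.
One such decomposition:
Bags: B1 = {a, e, g}  B2 = {a, e, f}  B3 = {a, d, e}  B4 = {a, c, e}  B5 = {a, b, e}
Tree: B1–B2, B2–B3, B3–B4, B4–B5

The largest bag has 3 vertices, giving width 2; this decomposition certifies tw(G) ≤ 2. For the lower bound, G contains the cycle e–g–a–f–e, so G is not a forest; only forests have treewidth ≤ 1, hence tw(G) ≥ 2. The upper and lower bounds meet at 2, so that is the treewidth.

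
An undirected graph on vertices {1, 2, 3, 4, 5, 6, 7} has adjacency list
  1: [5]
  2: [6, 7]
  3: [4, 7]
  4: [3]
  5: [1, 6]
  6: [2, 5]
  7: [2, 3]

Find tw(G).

1

A width-1 tree decomposition is:
Bags: B1 = {3, 4}  B2 = {3, 7}  B3 = {2, 7}  B4 = {2, 6}  B5 = {5, 6}  B6 = {1, 5}
Tree: B1–B2, B2–B3, B3–B4, B4–B5, B5–B6
Every bag has size at most 2, so the width is 2 − 1 = 1 and tw(G) ≤ 1. Since G has at least one edge (e.g. 4–3), it is not an edgeless graph, so tw(G) ≥ 1. The upper and lower bounds meet at 1, so that is the treewidth.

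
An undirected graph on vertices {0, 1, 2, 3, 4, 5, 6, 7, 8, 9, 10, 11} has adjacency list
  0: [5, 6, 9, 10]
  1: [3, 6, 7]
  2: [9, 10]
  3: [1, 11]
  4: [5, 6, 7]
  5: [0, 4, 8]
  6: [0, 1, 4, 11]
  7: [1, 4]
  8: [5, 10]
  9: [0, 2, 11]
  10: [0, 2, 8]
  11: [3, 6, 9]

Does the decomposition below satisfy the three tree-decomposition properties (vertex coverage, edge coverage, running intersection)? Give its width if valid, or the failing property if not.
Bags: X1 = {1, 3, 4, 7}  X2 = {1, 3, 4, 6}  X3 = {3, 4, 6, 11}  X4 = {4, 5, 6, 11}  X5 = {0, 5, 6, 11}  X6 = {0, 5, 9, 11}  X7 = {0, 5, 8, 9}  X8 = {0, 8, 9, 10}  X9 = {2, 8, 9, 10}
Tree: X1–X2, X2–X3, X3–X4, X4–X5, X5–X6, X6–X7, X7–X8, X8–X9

Every vertex of G appears in some bag (union = {0, 1, 2, 3, 4, 5, 6, 7, 8, 9, 10, 11}); every edge is covered by a bag; and for each vertex v the set of bags containing v is connected in the bag tree. The decomposition is therefore valid. The largest bag has 4 vertices, so the width is 3.

Yes; width 3.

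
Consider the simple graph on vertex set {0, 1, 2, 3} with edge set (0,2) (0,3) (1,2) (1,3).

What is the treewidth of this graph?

A width-2 tree decomposition is:
Bags: B1 = {0, 2, 3}  B2 = {1, 2, 3}
Tree: B1–B2
The largest bag has 3 vertices, giving width 2; this decomposition certifies tw(G) ≤ 2. The edges 3–0–2–1–3 form a cycle, so G is not a tree and its treewidth is at least 2. The upper and lower bounds meet at 2, so that is the treewidth.

2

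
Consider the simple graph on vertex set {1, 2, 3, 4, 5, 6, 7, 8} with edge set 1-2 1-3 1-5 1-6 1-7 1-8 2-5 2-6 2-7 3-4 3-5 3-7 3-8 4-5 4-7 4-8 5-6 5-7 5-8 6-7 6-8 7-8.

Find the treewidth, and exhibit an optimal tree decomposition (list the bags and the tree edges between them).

Treewidth 4.
One such decomposition:
Bags: B1 = {1, 5, 6, 7, 8}  B2 = {1, 3, 5, 7, 8}  B3 = {1, 2, 5, 6, 7}  B4 = {3, 4, 5, 7, 8}
Tree: B1–B2, B1–B3, B2–B4

Every bag has size at most 5, so the width is 5 − 1 = 4 and tw(G) ≤ 4. Conversely, {1, 3, 5, 7, 8} is a clique of size 5, and the vertices of any clique must share a bag in every tree decomposition; so some bag has ≥ 5 vertices and tw(G) ≥ 4. The upper and lower bounds meet at 4, so that is the treewidth.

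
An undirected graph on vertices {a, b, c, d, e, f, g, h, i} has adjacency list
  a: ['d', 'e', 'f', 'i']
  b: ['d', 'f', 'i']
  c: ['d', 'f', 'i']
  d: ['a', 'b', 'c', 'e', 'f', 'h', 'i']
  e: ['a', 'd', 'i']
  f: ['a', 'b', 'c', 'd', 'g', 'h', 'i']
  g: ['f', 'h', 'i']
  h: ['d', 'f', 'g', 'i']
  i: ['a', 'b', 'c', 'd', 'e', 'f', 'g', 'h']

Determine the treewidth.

A width-3 tree decomposition is:
Bags: B1 = {c, d, f, i}  B2 = {d, f, h, i}  B3 = {a, d, f, i}  B4 = {f, g, h, i}  B5 = {b, d, f, i}  B6 = {a, d, e, i}
Tree: B1–B2, B1–B3, B2–B4, B2–B5, B3–B6
Each bag holds 4 vertices, so the decomposition has width 3, which upper-bounds the treewidth. Conversely, {a, d, e, i} is a clique of size 4, and the vertices of any clique must share a bag in every tree decomposition; so some bag has ≥ 4 vertices and tw(G) ≥ 3. Hence tw(G) = 3 exactly.

3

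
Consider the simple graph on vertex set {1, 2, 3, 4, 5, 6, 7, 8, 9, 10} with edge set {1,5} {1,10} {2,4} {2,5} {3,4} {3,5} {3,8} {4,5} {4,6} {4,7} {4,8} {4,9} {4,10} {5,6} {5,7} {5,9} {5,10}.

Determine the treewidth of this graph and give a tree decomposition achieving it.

Each bag holds 3 vertices, so the decomposition has width 2, which upper-bounds the treewidth. For the lower bound, the 3 vertices {1, 5, 10} are pairwise adjacent, and any tree decomposition puts a clique entirely inside one bag — forcing width ≥ 2. Combining the bounds, tw(G) = 2.

Treewidth 2.
One such decomposition:
Bags: B1 = {4, 5, 7}  B2 = {4, 5, 10}  B3 = {4, 5, 6}  B4 = {1, 5, 10}  B5 = {3, 4, 5}  B6 = {4, 5, 9}  B7 = {3, 4, 8}  B8 = {2, 4, 5}
Tree: B1–B2, B1–B3, B2–B4, B3–B5, B5–B6, B5–B7, B2–B8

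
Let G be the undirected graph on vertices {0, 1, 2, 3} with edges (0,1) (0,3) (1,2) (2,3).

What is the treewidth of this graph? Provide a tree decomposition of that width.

Treewidth 2.
One such decomposition:
Bags: B1 = {0, 1, 2}  B2 = {0, 2, 3}
Tree: B1–B2

The largest bag has 3 vertices, giving width 2; this decomposition certifies tw(G) ≤ 2. The edges 0–1–2–3–0 form a cycle, so G is not a tree and its treewidth is at least 2. Hence tw(G) = 2 exactly.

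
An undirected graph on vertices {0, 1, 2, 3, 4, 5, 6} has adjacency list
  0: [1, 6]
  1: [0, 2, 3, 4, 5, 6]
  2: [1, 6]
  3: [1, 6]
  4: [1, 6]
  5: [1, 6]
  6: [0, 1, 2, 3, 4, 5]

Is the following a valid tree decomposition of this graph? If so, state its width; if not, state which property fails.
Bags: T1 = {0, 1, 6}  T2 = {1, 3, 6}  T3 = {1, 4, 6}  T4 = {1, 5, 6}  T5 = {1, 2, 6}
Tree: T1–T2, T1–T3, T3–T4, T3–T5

Yes; width 2.

Every vertex of G appears in some bag (union = {0, 1, 2, 3, 4, 5, 6}); every edge is covered by a bag; and for each vertex v the set of bags containing v is connected in the bag tree. The decomposition is therefore valid. The largest bag has 3 vertices, so the width is 2.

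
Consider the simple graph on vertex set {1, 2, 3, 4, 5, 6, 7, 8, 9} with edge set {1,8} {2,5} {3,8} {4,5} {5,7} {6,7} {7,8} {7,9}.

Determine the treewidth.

1

A width-1 tree decomposition is:
Bags: B1 = {5, 7}  B2 = {6, 7}  B3 = {4, 5}  B4 = {7, 8}  B5 = {2, 5}  B6 = {3, 8}  B7 = {1, 8}  B8 = {7, 9}
Tree: B1–B2, B1–B3, B1–B4, B3–B5, B4–B6, B6–B7, B4–B8
Every bag has size at most 2, so the width is 2 − 1 = 1 and tw(G) ≤ 1. Since G has at least one edge (e.g. 5–7), it is not an edgeless graph, so tw(G) ≥ 1. The upper and lower bounds meet at 1, so that is the treewidth.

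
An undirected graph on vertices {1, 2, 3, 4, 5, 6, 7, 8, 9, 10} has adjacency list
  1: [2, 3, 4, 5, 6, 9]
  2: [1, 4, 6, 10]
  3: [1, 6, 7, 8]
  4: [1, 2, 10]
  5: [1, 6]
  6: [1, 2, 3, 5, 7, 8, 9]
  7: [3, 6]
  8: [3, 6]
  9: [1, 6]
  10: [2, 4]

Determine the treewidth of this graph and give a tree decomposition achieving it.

Each bag holds 3 vertices, so the decomposition has width 2, which upper-bounds the treewidth. For the lower bound, the 3 vertices {2, 4, 10} are pairwise adjacent, and any tree decomposition puts a clique entirely inside one bag — forcing width ≥ 2. Therefore the treewidth is 2.

Treewidth 2.
One optimal decomposition is:
Bags: B1 = {1, 3, 6}  B2 = {3, 6, 7}  B3 = {1, 2, 6}  B4 = {1, 6, 9}  B5 = {1, 2, 4}  B6 = {3, 6, 8}  B7 = {1, 5, 6}  B8 = {2, 4, 10}
Tree: B1–B2, B1–B3, B3–B4, B3–B5, B2–B6, B3–B7, B5–B8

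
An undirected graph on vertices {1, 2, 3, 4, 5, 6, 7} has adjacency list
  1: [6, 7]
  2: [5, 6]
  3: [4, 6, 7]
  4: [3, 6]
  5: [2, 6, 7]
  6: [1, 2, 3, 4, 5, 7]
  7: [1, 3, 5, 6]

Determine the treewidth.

A width-2 tree decomposition is:
Bags: B1 = {1, 6, 7}  B2 = {3, 6, 7}  B3 = {5, 6, 7}  B4 = {2, 5, 6}  B5 = {3, 4, 6}
Tree: B1–B2, B1–B3, B3–B4, B2–B5
Every bag has size at most 3, so the width is 3 − 1 = 2 and tw(G) ≤ 2. On the other hand G contains the 3-clique {2, 5, 6}. A clique must lie in a single bag of any decomposition, so no decomposition can have width below 2. Hence tw(G) = 2 exactly.

2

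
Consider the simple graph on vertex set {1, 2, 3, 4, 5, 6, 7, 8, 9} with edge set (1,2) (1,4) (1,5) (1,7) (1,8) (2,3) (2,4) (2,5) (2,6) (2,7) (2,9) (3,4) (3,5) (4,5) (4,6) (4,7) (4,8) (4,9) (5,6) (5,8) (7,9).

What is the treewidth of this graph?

3

A width-3 tree decomposition is:
Bags: B1 = {1, 2, 4, 7}  B2 = {1, 2, 4, 5}  B3 = {2, 4, 7, 9}  B4 = {2, 3, 4, 5}  B5 = {2, 4, 5, 6}  B6 = {1, 4, 5, 8}
Tree: B1–B2, B1–B3, B2–B4, B4–B5, B2–B6
Every bag has size at most 4, so the width is 4 − 1 = 3 and tw(G) ≤ 3. Conversely, {1, 4, 5, 8} is a clique of size 4, and the vertices of any clique must share a bag in every tree decomposition; so some bag has ≥ 4 vertices and tw(G) ≥ 3. Combining the bounds, tw(G) = 3.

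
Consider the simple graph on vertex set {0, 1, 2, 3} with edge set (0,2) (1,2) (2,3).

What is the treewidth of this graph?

1

A width-1 tree decomposition is:
Bags: B1 = {0, 2}  B2 = {2, 3}  B3 = {1, 2}
Tree: B1–B2, B1–B3
Every bag has size at most 2, so the width is 2 − 1 = 1 and tw(G) ≤ 1. Any graph with an edge has treewidth ≥ 1, and G has the edge 0–2. The upper and lower bounds meet at 1, so that is the treewidth.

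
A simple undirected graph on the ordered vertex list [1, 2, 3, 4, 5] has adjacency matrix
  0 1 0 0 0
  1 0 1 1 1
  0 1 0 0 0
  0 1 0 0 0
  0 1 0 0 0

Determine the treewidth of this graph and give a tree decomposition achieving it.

Every bag has size at most 2, so the width is 2 − 1 = 1 and tw(G) ≤ 1. Any graph with an edge has treewidth ≥ 1, and G has the edge 2–5. The upper and lower bounds meet at 1, so that is the treewidth.

Treewidth 1.
Bags: B1 = {2, 5}  B2 = {1, 2}  B3 = {2, 4}  B4 = {2, 3}
Tree: B1–B2, B1–B3, B2–B4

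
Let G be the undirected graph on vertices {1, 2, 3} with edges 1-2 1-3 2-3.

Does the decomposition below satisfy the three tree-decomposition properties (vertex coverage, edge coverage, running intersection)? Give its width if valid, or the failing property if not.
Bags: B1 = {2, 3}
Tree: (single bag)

No — vertex 1 appears in no bag.

A tree decomposition must satisfy three properties: every vertex lies in some bag; for every edge, both endpoints lie together in some bag; and for every vertex, the bags containing it form a connected subtree. Here vertex 1 appears in no bag, so the decomposition is invalid.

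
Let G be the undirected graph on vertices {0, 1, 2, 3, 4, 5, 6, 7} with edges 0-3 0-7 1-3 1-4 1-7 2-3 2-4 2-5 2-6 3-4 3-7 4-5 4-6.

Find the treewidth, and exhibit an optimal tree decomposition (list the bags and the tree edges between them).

Each bag holds 3 vertices, so the decomposition has width 2, which upper-bounds the treewidth. Conversely, {0, 3, 7} is a clique of size 3, and the vertices of any clique must share a bag in every tree decomposition; so some bag has ≥ 3 vertices and tw(G) ≥ 2. Combining the bounds, tw(G) = 2.

Treewidth 2.
One such decomposition:
Bags: B1 = {2, 3, 4}  B2 = {2, 4, 5}  B3 = {1, 3, 4}  B4 = {1, 3, 7}  B5 = {0, 3, 7}  B6 = {2, 4, 6}
Tree: B1–B2, B1–B3, B3–B4, B4–B5, B2–B6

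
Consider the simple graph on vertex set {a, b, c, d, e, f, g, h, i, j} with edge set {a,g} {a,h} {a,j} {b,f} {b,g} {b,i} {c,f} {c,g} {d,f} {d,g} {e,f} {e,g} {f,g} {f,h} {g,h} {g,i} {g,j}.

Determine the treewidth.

A width-2 tree decomposition is:
Bags: B1 = {f, g, h}  B2 = {c, f, g}  B3 = {a, g, h}  B4 = {d, f, g}  B5 = {a, g, j}  B6 = {b, f, g}  B7 = {b, g, i}  B8 = {e, f, g}
Tree: B1–B2, B1–B3, B1–B4, B3–B5, B4–B6, B6–B7, B1–B8
Every bag has size at most 3, so the width is 3 − 1 = 2 and tw(G) ≤ 2. On the other hand G contains the 3-clique {a, g, j}. A clique must lie in a single bag of any decomposition, so no decomposition can have width below 2. The upper and lower bounds meet at 2, so that is the treewidth.

2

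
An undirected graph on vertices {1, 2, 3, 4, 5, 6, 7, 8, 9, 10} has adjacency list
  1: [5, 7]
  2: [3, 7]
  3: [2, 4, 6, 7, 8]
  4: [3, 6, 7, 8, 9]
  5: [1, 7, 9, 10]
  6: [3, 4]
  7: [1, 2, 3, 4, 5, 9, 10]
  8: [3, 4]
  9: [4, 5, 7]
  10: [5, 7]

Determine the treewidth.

2

A width-2 tree decomposition is:
Bags: B1 = {3, 4, 7}  B2 = {4, 7, 9}  B3 = {5, 7, 9}  B4 = {3, 4, 8}  B5 = {1, 5, 7}  B6 = {3, 4, 6}  B7 = {5, 7, 10}  B8 = {2, 3, 7}
Tree: B1–B2, B2–B3, B1–B4, B3–B5, B4–B6, B3–B7, B1–B8
The largest bag has 3 vertices, giving width 2; this decomposition certifies tw(G) ≤ 2. For the lower bound, the 3 vertices {3, 4, 8} are pairwise adjacent, and any tree decomposition puts a clique entirely inside one bag — forcing width ≥ 2. Combining the bounds, tw(G) = 2.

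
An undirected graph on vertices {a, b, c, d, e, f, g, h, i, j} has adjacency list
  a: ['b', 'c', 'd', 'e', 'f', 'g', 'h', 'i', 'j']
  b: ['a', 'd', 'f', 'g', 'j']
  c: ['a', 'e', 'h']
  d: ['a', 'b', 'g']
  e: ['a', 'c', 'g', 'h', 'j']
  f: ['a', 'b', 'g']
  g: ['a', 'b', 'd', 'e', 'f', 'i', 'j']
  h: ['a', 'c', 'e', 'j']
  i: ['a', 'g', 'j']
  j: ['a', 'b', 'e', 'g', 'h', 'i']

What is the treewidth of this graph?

3

A width-3 tree decomposition is:
Bags: B1 = {a, b, d, g}  B2 = {a, b, f, g}  B3 = {a, b, g, j}  B4 = {a, e, g, j}  B5 = {a, g, i, j}  B6 = {a, e, h, j}  B7 = {a, c, e, h}
Tree: B1–B2, B1–B3, B3–B4, B3–B5, B4–B6, B6–B7
The largest bag has 4 vertices, giving width 3; this decomposition certifies tw(G) ≤ 3. On the other hand G contains the 4-clique {a, e, g, j}. A clique must lie in a single bag of any decomposition, so no decomposition can have width below 3. Hence tw(G) = 3 exactly.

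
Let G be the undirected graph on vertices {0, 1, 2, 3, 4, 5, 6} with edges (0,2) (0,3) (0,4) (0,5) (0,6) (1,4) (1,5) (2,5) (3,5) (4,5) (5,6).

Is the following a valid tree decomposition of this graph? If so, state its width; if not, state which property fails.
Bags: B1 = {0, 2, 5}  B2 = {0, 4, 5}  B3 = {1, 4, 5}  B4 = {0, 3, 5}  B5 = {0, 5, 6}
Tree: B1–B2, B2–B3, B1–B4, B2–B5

Yes; width 2.

Every vertex of G appears in some bag (union = {0, 1, 2, 3, 4, 5, 6}); every edge is covered by a bag; and for each vertex v the set of bags containing v is connected in the bag tree. The decomposition is therefore valid. The largest bag has 3 vertices, so the width is 2.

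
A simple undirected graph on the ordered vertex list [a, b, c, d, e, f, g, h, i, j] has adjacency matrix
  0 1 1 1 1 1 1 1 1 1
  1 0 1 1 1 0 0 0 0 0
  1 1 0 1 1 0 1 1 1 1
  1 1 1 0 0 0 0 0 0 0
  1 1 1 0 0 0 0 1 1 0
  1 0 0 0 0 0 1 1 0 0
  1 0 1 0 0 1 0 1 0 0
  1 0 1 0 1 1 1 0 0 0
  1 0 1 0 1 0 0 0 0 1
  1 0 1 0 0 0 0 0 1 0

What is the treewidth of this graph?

A width-3 tree decomposition is:
Bags: B1 = {a, c, g, h}  B2 = {a, f, g, h}  B3 = {a, c, e, h}  B4 = {a, c, e, i}  B5 = {a, c, i, j}  B6 = {a, b, c, e}  B7 = {a, b, c, d}
Tree: B1–B2, B1–B3, B3–B4, B4–B5, B4–B6, B6–B7
Every bag has size at most 4, so the width is 4 − 1 = 3 and tw(G) ≤ 3. For the lower bound, the 4 vertices {a, b, c, d} are pairwise adjacent, and any tree decomposition puts a clique entirely inside one bag — forcing width ≥ 3. Combining the bounds, tw(G) = 3.

3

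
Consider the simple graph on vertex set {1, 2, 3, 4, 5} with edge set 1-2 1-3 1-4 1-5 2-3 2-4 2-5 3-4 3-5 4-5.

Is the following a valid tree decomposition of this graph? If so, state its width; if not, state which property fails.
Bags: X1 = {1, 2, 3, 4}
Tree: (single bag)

A tree decomposition must satisfy three properties: every vertex lies in some bag; for every edge, both endpoints lie together in some bag; and for every vertex, the bags containing it form a connected subtree. Here vertex 5 appears in no bag, so the decomposition is invalid.

No — vertex 5 appears in no bag.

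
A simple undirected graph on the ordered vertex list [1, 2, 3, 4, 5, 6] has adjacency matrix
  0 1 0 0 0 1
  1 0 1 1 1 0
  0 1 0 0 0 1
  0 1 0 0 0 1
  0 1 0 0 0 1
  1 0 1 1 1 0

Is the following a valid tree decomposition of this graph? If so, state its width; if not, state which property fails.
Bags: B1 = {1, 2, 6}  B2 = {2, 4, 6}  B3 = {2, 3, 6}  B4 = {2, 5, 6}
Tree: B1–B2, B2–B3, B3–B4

Yes; width 2.

Vertex coverage: the bags together contain {1, 2, 3, 4, 5, 6}, the full vertex set. Edge coverage: each edge of G has both endpoints in at least one bag. Running intersection: for every vertex, the bags containing it form a connected subtree. All three properties hold, so this is a valid tree decomposition of width max|bag| − 1 = 2, and hence tw(G) ≤ 2.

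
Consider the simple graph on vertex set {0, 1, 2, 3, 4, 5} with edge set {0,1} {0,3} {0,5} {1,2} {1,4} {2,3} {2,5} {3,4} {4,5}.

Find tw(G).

A width-3 tree decomposition is:
Bags: B1 = {0, 2, 4, 5}  B2 = {0, 1, 2, 4}  B3 = {0, 2, 3, 4}
Tree: B1–B2, B2–B3
The largest bag has 4 vertices, giving width 3; this decomposition certifies tw(G) ≤ 3. For the lower bound: the 4 vertex sets {0,5}, {1,2}, {4}, {3} are disjoint, each induces a connected subgraph, and every pair is joined by at least one edge of G. Contracting each set to a single vertex therefore yields K_{4} as a minor, and since treewidth is minor-monotone, tw(G) ≥ tw(K_{4}) = 3. Therefore the treewidth is 3.

3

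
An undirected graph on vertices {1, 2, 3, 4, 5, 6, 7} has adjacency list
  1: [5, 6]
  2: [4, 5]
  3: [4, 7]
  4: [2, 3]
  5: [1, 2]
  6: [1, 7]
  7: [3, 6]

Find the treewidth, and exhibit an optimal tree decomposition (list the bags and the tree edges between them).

Each bag holds 3 vertices, so the decomposition has width 2, which upper-bounds the treewidth. The edges 2–5–1–6–7–3–4–2 form a cycle, so G is not a tree and its treewidth is at least 2. Combining the bounds, tw(G) = 2.

Treewidth 2.
One optimal decomposition is:
Bags: B1 = {1, 2, 5}  B2 = {1, 2, 6}  B3 = {2, 6, 7}  B4 = {2, 3, 7}  B5 = {2, 3, 4}
Tree: B1–B2, B2–B3, B3–B4, B4–B5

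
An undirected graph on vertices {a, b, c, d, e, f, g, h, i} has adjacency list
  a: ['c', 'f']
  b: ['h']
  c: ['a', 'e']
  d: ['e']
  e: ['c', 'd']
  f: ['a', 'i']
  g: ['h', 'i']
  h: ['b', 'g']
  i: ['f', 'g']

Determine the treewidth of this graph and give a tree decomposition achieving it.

Treewidth 1.
One such decomposition:
Bags: B1 = {b, h}  B2 = {g, h}  B3 = {g, i}  B4 = {f, i}  B5 = {a, f}  B6 = {a, c}  B7 = {c, e}  B8 = {d, e}
Tree: B1–B2, B2–B3, B3–B4, B4–B5, B5–B6, B6–B7, B7–B8

Every bag has size at most 2, so the width is 2 − 1 = 1 and tw(G) ≤ 1. Since G has at least one edge (e.g. b–h), it is not an edgeless graph, so tw(G) ≥ 1. Combining the bounds, tw(G) = 1.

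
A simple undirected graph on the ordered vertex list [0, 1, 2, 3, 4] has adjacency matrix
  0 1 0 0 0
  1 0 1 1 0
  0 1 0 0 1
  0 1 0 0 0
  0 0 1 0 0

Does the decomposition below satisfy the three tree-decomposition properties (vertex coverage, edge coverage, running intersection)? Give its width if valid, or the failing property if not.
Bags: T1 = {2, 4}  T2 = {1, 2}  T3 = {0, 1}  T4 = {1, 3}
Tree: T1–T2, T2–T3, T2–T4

Vertex coverage: the bags together contain {0, 1, 2, 3, 4}, the full vertex set. Edge coverage: each edge of G has both endpoints in at least one bag. Running intersection: for every vertex, the bags containing it form a connected subtree. All three properties hold, so this is a valid tree decomposition of width max|bag| − 1 = 1, and hence tw(G) ≤ 1.

Yes; width 1.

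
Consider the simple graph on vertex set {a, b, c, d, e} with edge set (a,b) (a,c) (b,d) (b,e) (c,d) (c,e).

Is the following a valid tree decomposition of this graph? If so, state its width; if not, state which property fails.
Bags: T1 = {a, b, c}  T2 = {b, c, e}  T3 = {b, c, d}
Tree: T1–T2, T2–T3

Every vertex of G appears in some bag (union = {a, b, c, d, e}); every edge is covered by a bag; and for each vertex v the set of bags containing v is connected in the bag tree. The decomposition is therefore valid. The largest bag has 3 vertices, so the width is 2.

Yes; width 2.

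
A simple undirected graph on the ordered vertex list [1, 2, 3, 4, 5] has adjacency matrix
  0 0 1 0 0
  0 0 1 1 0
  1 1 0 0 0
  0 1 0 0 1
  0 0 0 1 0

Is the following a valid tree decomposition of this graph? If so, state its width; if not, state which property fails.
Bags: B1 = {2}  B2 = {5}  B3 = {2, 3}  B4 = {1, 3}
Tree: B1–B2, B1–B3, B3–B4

No — vertex 4 appears in no bag.

A tree decomposition must satisfy three properties: every vertex lies in some bag; for every edge, both endpoints lie together in some bag; and for every vertex, the bags containing it form a connected subtree. Here vertex 4 appears in no bag, so the decomposition is invalid.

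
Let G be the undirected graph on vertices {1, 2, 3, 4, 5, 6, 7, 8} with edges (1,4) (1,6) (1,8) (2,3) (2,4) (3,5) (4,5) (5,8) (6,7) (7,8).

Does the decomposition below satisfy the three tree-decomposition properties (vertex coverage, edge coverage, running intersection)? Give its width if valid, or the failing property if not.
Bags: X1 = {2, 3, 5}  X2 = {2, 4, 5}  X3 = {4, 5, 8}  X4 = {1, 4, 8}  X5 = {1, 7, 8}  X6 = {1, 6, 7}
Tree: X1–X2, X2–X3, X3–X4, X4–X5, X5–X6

Yes; width 2.

Every vertex of G appears in some bag (union = {1, 2, 3, 4, 5, 6, 7, 8}); every edge is covered by a bag; and for each vertex v the set of bags containing v is connected in the bag tree. The decomposition is therefore valid. The largest bag has 3 vertices, so the width is 2.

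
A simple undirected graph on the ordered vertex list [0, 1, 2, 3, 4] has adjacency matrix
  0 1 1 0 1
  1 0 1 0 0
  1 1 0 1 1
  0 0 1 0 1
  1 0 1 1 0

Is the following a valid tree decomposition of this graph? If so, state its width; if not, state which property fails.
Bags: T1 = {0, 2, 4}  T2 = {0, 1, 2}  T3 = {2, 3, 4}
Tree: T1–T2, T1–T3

Yes; width 2.

Every vertex of G appears in some bag (union = {0, 1, 2, 3, 4}); every edge is covered by a bag; and for each vertex v the set of bags containing v is connected in the bag tree. The decomposition is therefore valid. The largest bag has 3 vertices, so the width is 2.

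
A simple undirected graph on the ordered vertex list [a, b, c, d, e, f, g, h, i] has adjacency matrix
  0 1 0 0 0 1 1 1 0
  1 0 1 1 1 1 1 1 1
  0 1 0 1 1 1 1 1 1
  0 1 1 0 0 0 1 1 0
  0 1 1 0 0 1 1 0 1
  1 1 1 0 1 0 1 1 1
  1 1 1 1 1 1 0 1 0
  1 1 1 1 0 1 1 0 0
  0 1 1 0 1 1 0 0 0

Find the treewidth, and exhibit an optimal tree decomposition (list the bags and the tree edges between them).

Each bag holds 5 vertices, so the decomposition has width 4, which upper-bounds the treewidth. On the other hand G contains the 5-clique {b, c, d, g, h}. A clique must lie in a single bag of any decomposition, so no decomposition can have width below 4. Therefore the treewidth is 4.

Treewidth 4.
One optimal decomposition is:
Bags: B1 = {b, c, f, g, h}  B2 = {b, c, e, f, g}  B3 = {a, b, f, g, h}  B4 = {b, c, d, g, h}  B5 = {b, c, e, f, i}
Tree: B1–B2, B1–B3, B1–B4, B2–B5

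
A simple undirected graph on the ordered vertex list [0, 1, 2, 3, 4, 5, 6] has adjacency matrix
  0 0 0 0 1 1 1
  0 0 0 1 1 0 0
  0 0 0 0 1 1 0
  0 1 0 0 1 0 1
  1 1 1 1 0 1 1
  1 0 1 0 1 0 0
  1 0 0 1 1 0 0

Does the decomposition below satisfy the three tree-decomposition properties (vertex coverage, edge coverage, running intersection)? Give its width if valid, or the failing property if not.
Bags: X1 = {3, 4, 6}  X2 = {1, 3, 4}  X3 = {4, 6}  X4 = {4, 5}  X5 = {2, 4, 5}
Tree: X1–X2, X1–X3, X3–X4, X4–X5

No — vertex 0 appears in no bag.

A tree decomposition must satisfy three properties: every vertex lies in some bag; for every edge, both endpoints lie together in some bag; and for every vertex, the bags containing it form a connected subtree. Here vertex 0 appears in no bag, so the decomposition is invalid.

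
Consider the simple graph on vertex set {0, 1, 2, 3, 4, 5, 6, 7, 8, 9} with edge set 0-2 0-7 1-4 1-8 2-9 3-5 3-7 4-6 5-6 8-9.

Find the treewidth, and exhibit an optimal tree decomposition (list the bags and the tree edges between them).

Every bag has size at most 3, so the width is 3 − 1 = 2 and tw(G) ≤ 2. Since 9–8–1–4–6–5–3–7–0–2–9 is a cycle in G, G is not acyclic. Forests are exactly the graphs of treewidth ≤ 1, so tw(G) ≥ 2. Hence tw(G) = 2 exactly.

Treewidth 2.
Bags: B1 = {1, 8, 9}  B2 = {1, 4, 9}  B3 = {4, 6, 9}  B4 = {5, 6, 9}  B5 = {3, 5, 9}  B6 = {3, 7, 9}  B7 = {0, 7, 9}  B8 = {0, 2, 9}
Tree: B1–B2, B2–B3, B3–B4, B4–B5, B5–B6, B6–B7, B7–B8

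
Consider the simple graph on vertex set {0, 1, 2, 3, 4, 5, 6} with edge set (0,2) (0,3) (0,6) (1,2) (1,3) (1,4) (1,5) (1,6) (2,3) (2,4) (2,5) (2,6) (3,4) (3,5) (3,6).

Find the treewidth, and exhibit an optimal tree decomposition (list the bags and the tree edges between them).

Every bag has size at most 4, so the width is 4 − 1 = 3 and tw(G) ≤ 3. On the other hand G contains the 4-clique {0, 2, 3, 6}. A clique must lie in a single bag of any decomposition, so no decomposition can have width below 3. The upper and lower bounds meet at 3, so that is the treewidth.

Treewidth 3.
One optimal decomposition is:
Bags: B1 = {1, 2, 3, 6}  B2 = {0, 2, 3, 6}  B3 = {1, 2, 3, 5}  B4 = {1, 2, 3, 4}
Tree: B1–B2, B1–B3, B1–B4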